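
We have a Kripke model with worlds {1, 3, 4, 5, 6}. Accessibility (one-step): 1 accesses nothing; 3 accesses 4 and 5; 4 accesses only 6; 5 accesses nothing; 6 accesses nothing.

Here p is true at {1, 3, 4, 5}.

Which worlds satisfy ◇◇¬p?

{3}

1: no successors, so ◇◇¬p fails. ✗
3: successors {4, 5}; ◇¬p there: 4:T, 5:F. ✓
4: successors {6}; ◇¬p there: 6:F. ✗
5: no successors, so ◇◇¬p fails. ✗
6: no successors, so ◇◇¬p fails. ✗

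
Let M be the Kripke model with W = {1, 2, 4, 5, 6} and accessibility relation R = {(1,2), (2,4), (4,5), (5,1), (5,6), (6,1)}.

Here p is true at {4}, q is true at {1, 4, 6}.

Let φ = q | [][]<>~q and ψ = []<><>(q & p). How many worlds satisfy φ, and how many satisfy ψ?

3 and 1

For q | [][]<>~q:
1: q is T, [][]<>~q is T. ✓
2: q is F, [][]<>~q is F. ✗
4: q is T, [][]<>~q is F. ✓
5: q is F, [][]<>~q is F. ✗
6: q is T, [][]<>~q is F. ✓
— 3 worlds.
For []<><>(q & p):
1: successors {2}; <><>(q & p) there: 2:F. ✗
2: successors {4}; <><>(q & p) there: 4:F. ✗
4: successors {5}; <><>(q & p) there: 5:F. ✗
5: successors {1, 6}; <><>(q & p) there: 1:T, 6:F. ✗
6: successors {1}; <><>(q & p) there: 1:T. ✓
— 1 world.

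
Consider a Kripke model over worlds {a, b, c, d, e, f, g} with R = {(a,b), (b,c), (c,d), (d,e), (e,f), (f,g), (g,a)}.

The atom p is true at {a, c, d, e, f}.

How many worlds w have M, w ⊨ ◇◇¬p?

2

a: successors {b}; ◇¬p there: b:F. ✗
b: successors {c}; ◇¬p there: c:F. ✗
c: successors {d}; ◇¬p there: d:F. ✗
d: successors {e}; ◇¬p there: e:F. ✗
e: successors {f}; ◇¬p there: f:T. ✓
f: successors {g}; ◇¬p there: g:F. ✗
g: successors {a}; ◇¬p there: a:T. ✓
Satisfying worlds: {e, g}.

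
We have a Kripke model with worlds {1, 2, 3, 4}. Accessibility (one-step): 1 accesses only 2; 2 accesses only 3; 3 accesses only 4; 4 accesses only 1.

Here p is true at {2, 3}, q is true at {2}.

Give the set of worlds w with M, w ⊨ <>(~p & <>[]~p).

1: successors {2}; ~p & <>[]~p there: 2:F. ✗
2: successors {3}; ~p & <>[]~p there: 3:F. ✗
3: successors {4}; ~p & <>[]~p there: 4:F. ✗
4: successors {1}; ~p & <>[]~p there: 1:F. ✗

∅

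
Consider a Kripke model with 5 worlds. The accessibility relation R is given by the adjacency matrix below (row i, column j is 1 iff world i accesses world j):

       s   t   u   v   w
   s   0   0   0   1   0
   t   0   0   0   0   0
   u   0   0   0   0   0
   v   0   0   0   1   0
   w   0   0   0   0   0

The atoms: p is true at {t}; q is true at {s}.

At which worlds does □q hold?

{t, u, w}

s: successors {v}; q there: v:F. ✗
t: no successors, so □q holds vacuously. ✓
u: no successors, so □q holds vacuously. ✓
v: successors {v}; q there: v:F. ✗
w: no successors, so □q holds vacuously. ✓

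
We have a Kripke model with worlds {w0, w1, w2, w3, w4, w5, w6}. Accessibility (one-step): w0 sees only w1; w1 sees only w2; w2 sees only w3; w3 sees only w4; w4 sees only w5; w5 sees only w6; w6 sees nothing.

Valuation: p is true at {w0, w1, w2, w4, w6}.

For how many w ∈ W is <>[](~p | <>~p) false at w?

w0: successors {w1}; [](~p | <>~p) there: w1:T. ✓
w1: successors {w2}; [](~p | <>~p) there: w2:T. ✓
w2: successors {w3}; [](~p | <>~p) there: w3:T. ✓
w3: successors {w4}; [](~p | <>~p) there: w4:T. ✓
w4: successors {w5}; [](~p | <>~p) there: w5:F. ✗
w5: successors {w6}; [](~p | <>~p) there: w6:T. ✓
w6: no successors, so <>[](~p | <>~p) fails. ✗
Satisfying worlds: {w0, w1, w2, w3, w5}.
So <>[](~p | <>~p) fails at the other 2 worlds.

2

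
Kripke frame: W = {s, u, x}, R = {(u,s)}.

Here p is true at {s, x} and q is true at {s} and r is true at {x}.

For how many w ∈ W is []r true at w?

2

s: no successors, so []r holds vacuously. ✓
u: successors {s}; r there: s:F. ✗
x: no successors, so []r holds vacuously. ✓
Satisfying worlds: {s, x}.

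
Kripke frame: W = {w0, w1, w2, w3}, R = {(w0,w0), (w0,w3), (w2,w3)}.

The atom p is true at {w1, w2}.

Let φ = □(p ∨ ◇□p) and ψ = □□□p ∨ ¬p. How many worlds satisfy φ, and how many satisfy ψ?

For □(p ∨ ◇□p):
w0: successors {w0, w3}; p ∨ ◇□p there: w0:T, w3:F. ✗
w1: no successors, so □(p ∨ ◇□p) holds vacuously. ✓
w2: successors {w3}; p ∨ ◇□p there: w3:F. ✗
w3: no successors, so □(p ∨ ◇□p) holds vacuously. ✓
— 2 worlds.
For □□□p ∨ ¬p:
w0: □□□p is F, ¬p is T. ✓
w1: □□□p is T, ¬p is F. ✓
w2: □□□p is T, ¬p is F. ✓
w3: □□□p is T, ¬p is T. ✓
— 4 worlds.

2 and 4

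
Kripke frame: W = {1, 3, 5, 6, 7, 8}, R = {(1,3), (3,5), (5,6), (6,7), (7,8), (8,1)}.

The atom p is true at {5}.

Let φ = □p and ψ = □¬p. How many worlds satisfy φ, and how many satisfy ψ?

For □p:
1: successors {3}; p there: 3:F. ✗
3: successors {5}; p there: 5:T. ✓
5: successors {6}; p there: 6:F. ✗
6: successors {7}; p there: 7:F. ✗
7: successors {8}; p there: 8:F. ✗
8: successors {1}; p there: 1:F. ✗
— 1 world.
For □¬p:
1: successors {3}; ¬p there: 3:T. ✓
3: successors {5}; ¬p there: 5:F. ✗
5: successors {6}; ¬p there: 6:T. ✓
6: successors {7}; ¬p there: 7:T. ✓
7: successors {8}; ¬p there: 8:T. ✓
8: successors {1}; ¬p there: 1:T. ✓
— 5 worlds.

1 and 5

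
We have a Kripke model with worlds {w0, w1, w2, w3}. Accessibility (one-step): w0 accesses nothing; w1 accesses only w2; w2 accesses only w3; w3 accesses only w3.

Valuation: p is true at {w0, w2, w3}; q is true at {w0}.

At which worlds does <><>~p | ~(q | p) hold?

{w1}

w0: <><>~p is F, ~(q | p) is F. ✗
w1: <><>~p is F, ~(q | p) is T. ✓
w2: <><>~p is F, ~(q | p) is F. ✗
w3: <><>~p is F, ~(q | p) is F. ✗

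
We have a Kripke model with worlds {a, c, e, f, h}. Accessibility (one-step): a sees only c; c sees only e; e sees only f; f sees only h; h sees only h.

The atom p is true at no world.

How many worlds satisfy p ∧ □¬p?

a: p is F, □¬p is T. ✗
c: p is F, □¬p is T. ✗
e: p is F, □¬p is T. ✗
f: p is F, □¬p is T. ✗
h: p is F, □¬p is T. ✗
Satisfying worlds: ∅.

0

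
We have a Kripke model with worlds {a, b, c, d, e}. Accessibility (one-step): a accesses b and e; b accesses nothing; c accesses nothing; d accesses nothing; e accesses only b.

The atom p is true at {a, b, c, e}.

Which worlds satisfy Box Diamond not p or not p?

a: Box Diamond not p is F, not p is F. ✗
b: Box Diamond not p is T, not p is F. ✓
c: Box Diamond not p is T, not p is F. ✓
d: Box Diamond not p is T, not p is T. ✓
e: Box Diamond not p is F, not p is F. ✗

{b, c, d}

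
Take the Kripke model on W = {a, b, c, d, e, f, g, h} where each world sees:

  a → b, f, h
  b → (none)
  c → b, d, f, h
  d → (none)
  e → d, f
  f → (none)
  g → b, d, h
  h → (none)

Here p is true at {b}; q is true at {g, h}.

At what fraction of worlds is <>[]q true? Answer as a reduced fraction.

a: successors {b, f, h}; []q there: b:T, f:T, h:T. ✓
b: no successors, so <>[]q fails. ✗
c: successors {b, d, f, h}; []q there: b:T, d:T, f:T, h:T. ✓
d: no successors, so <>[]q fails. ✗
e: successors {d, f}; []q there: d:T, f:T. ✓
f: no successors, so <>[]q fails. ✗
g: successors {b, d, h}; []q there: b:T, d:T, h:T. ✓
h: no successors, so <>[]q fails. ✗
That's 4 of 8 worlds, so 4/8 = 1/2.

1/2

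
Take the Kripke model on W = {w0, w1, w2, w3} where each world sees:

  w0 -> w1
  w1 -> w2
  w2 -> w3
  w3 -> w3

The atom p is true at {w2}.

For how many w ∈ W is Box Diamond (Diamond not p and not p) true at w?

w0: successors {w1}; Diamond (Diamond not p and not p) there: w1:F. ✗
w1: successors {w2}; Diamond (Diamond not p and not p) there: w2:T. ✓
w2: successors {w3}; Diamond (Diamond not p and not p) there: w3:T. ✓
w3: successors {w3}; Diamond (Diamond not p and not p) there: w3:T. ✓
Satisfying worlds: {w1, w2, w3}.

3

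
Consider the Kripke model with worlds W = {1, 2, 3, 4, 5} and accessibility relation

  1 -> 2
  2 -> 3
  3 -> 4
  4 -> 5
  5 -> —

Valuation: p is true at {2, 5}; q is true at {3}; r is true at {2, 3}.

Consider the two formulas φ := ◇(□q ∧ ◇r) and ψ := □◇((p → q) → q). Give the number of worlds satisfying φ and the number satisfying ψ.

1 and 3

For ◇(□q ∧ ◇r):
1: successors {2}; □q ∧ ◇r there: 2:T. ✓
2: successors {3}; □q ∧ ◇r there: 3:F. ✗
3: successors {4}; □q ∧ ◇r there: 4:F. ✗
4: successors {5}; □q ∧ ◇r there: 5:F. ✗
5: no successors, so ◇(□q ∧ ◇r) fails. ✗
— 1 world.
For □◇((p → q) → q):
1: successors {2}; ◇((p → q) → q) there: 2:T. ✓
2: successors {3}; ◇((p → q) → q) there: 3:F. ✗
3: successors {4}; ◇((p → q) → q) there: 4:T. ✓
4: successors {5}; ◇((p → q) → q) there: 5:F. ✗
5: no successors, so □◇((p → q) → q) holds vacuously. ✓
— 3 worlds.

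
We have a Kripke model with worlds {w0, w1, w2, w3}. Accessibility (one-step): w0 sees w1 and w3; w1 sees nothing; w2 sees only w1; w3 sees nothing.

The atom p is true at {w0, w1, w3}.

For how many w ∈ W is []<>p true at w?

2

w0: successors {w1, w3}; <>p there: w1:F, w3:F. ✗
w1: no successors, so []<>p holds vacuously. ✓
w2: successors {w1}; <>p there: w1:F. ✗
w3: no successors, so []<>p holds vacuously. ✓
Satisfying worlds: {w1, w3}.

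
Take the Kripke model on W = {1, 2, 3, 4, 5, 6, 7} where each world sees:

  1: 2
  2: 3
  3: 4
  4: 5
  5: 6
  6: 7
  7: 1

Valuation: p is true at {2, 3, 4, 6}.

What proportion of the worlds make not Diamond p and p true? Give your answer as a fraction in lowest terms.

2/7

1: not Diamond p is F, p is F. ✗
2: not Diamond p is F, p is T. ✗
3: not Diamond p is F, p is T. ✗
4: not Diamond p is T, p is T. ✓
5: not Diamond p is F, p is F. ✗
6: not Diamond p is T, p is T. ✓
7: not Diamond p is T, p is F. ✗
That's 2 of 7 worlds, so 2/7.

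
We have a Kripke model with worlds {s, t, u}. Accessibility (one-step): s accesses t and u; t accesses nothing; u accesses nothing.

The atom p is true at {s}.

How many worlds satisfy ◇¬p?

s: successors {t, u}; ¬p there: t:T, u:T. ✓
t: no successors, so ◇¬p fails. ✗
u: no successors, so ◇¬p fails. ✗
Satisfying worlds: {s}.

1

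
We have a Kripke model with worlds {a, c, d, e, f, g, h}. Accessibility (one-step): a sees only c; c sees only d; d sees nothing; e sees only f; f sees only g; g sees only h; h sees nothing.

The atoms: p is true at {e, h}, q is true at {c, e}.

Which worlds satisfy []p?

a: successors {c}; p there: c:F. ✗
c: successors {d}; p there: d:F. ✗
d: no successors, so []p holds vacuously. ✓
e: successors {f}; p there: f:F. ✗
f: successors {g}; p there: g:F. ✗
g: successors {h}; p there: h:T. ✓
h: no successors, so []p holds vacuously. ✓

{d, g, h}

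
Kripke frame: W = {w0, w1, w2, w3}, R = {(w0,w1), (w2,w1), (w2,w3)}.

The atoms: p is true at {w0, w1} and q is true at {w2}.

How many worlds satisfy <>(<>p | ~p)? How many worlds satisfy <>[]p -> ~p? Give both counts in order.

1 and 3

For <>(<>p | ~p):
w0: successors {w1}; <>p | ~p there: w1:F. ✗
w1: no successors, so <>(<>p | ~p) fails. ✗
w2: successors {w1, w3}; <>p | ~p there: w1:F, w3:T. ✓
w3: no successors, so <>(<>p | ~p) fails. ✗
— 1 world.
For <>[]p -> ~p:
w0: <>[]p is T, ~p is F. ✗
w1: <>[]p is F, ~p is F. ✓
w2: <>[]p is T, ~p is T. ✓
w3: <>[]p is F, ~p is T. ✓
— 3 worlds.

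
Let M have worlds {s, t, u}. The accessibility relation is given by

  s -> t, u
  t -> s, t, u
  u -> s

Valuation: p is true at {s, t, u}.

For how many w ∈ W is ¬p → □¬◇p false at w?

s: ¬p is F, □¬◇p is F. ✓
t: ¬p is F, □¬◇p is F. ✓
u: ¬p is F, □¬◇p is F. ✓
Satisfying worlds: {s, t, u}.
So ¬p → □¬◇p fails at the other 0 worlds.

0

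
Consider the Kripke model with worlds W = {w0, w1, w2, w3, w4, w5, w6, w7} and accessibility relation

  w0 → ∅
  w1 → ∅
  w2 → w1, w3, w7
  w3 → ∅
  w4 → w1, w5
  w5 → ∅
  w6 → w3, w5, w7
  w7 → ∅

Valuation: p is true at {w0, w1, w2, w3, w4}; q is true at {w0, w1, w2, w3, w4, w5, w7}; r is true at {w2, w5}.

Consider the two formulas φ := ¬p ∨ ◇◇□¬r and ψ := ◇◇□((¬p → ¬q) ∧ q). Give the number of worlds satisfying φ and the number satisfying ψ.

For ¬p ∨ ◇◇□¬r:
w0: ¬p is F, ◇◇□¬r is F. ✗
w1: ¬p is F, ◇◇□¬r is F. ✗
w2: ¬p is F, ◇◇□¬r is F. ✗
w3: ¬p is F, ◇◇□¬r is F. ✗
w4: ¬p is F, ◇◇□¬r is F. ✗
w5: ¬p is T, ◇◇□¬r is F. ✓
w6: ¬p is T, ◇◇□¬r is F. ✓
w7: ¬p is T, ◇◇□¬r is F. ✓
— 3 worlds.
For ◇◇□((¬p → ¬q) ∧ q):
w0: no successors, so ◇◇□((¬p → ¬q) ∧ q) fails. ✗
w1: no successors, so ◇◇□((¬p → ¬q) ∧ q) fails. ✗
w2: successors {w1, w3, w7}; ◇□((¬p → ¬q) ∧ q) there: w1:F, w3:F, w7:F. ✗
w3: no successors, so ◇◇□((¬p → ¬q) ∧ q) fails. ✗
w4: successors {w1, w5}; ◇□((¬p → ¬q) ∧ q) there: w1:F, w5:F. ✗
w5: no successors, so ◇◇□((¬p → ¬q) ∧ q) fails. ✗
w6: successors {w3, w5, w7}; ◇□((¬p → ¬q) ∧ q) there: w3:F, w5:F, w7:F. ✗
w7: no successors, so ◇◇□((¬p → ¬q) ∧ q) fails. ✗
— 0 worlds.

3 and 0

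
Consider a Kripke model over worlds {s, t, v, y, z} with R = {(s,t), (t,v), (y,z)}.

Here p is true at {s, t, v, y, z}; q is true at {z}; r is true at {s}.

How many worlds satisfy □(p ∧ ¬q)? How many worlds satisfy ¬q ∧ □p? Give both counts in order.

4 and 4

For □(p ∧ ¬q):
s: successors {t}; p ∧ ¬q there: t:T. ✓
t: successors {v}; p ∧ ¬q there: v:T. ✓
v: no successors, so □(p ∧ ¬q) holds vacuously. ✓
y: successors {z}; p ∧ ¬q there: z:F. ✗
z: no successors, so □(p ∧ ¬q) holds vacuously. ✓
— 4 worlds.
For ¬q ∧ □p:
s: ¬q is T, □p is T. ✓
t: ¬q is T, □p is T. ✓
v: ¬q is T, □p is T. ✓
y: ¬q is T, □p is T. ✓
z: ¬q is F, □p is T. ✗
— 4 worlds.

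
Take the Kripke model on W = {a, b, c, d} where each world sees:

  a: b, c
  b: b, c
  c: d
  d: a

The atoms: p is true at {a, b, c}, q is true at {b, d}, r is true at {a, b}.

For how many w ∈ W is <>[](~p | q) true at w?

2

a: successors {b, c}; [](~p | q) there: b:F, c:T. ✓
b: successors {b, c}; [](~p | q) there: b:F, c:T. ✓
c: successors {d}; [](~p | q) there: d:F. ✗
d: successors {a}; [](~p | q) there: a:F. ✗
Satisfying worlds: {a, b}.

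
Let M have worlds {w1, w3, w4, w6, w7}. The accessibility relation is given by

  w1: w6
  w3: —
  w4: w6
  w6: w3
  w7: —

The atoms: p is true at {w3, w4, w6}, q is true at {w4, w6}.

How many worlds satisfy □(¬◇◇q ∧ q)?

4

w1: successors {w6}; ¬◇◇q ∧ q there: w6:T. ✓
w3: no successors, so □(¬◇◇q ∧ q) holds vacuously. ✓
w4: successors {w6}; ¬◇◇q ∧ q there: w6:T. ✓
w6: successors {w3}; ¬◇◇q ∧ q there: w3:F. ✗
w7: no successors, so □(¬◇◇q ∧ q) holds vacuously. ✓
Satisfying worlds: {w1, w3, w4, w7}.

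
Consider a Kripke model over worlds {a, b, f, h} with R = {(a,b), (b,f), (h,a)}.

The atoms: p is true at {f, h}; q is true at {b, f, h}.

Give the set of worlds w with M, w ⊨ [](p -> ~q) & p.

{f, h}

a: [](p -> ~q) is T, p is F. ✗
b: [](p -> ~q) is F, p is F. ✗
f: [](p -> ~q) is T, p is T. ✓
h: [](p -> ~q) is T, p is T. ✓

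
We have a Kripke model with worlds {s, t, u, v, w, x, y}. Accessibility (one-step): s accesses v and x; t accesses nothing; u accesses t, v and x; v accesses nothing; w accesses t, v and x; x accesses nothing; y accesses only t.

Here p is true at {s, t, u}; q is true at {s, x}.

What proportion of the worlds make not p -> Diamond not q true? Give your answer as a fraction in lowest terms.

s: not p is F, Diamond not q is T. ✓
t: not p is F, Diamond not q is F. ✓
u: not p is F, Diamond not q is T. ✓
v: not p is T, Diamond not q is F. ✗
w: not p is T, Diamond not q is T. ✓
x: not p is T, Diamond not q is F. ✗
y: not p is T, Diamond not q is T. ✓
That's 5 of 7 worlds, so 5/7.

5/7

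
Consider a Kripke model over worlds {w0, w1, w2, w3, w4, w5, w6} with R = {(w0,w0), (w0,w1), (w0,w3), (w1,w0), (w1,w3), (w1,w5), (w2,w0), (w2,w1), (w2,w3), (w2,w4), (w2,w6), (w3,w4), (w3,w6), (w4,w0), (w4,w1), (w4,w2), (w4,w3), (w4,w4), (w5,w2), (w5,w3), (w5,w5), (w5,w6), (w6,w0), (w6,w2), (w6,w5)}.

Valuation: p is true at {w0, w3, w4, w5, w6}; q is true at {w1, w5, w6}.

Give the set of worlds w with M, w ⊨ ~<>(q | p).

∅

w0: <>(q | p) is T. ✗
w1: <>(q | p) is T. ✗
w2: <>(q | p) is T. ✗
w3: <>(q | p) is T. ✗
w4: <>(q | p) is T. ✗
w5: <>(q | p) is T. ✗
w6: <>(q | p) is T. ✗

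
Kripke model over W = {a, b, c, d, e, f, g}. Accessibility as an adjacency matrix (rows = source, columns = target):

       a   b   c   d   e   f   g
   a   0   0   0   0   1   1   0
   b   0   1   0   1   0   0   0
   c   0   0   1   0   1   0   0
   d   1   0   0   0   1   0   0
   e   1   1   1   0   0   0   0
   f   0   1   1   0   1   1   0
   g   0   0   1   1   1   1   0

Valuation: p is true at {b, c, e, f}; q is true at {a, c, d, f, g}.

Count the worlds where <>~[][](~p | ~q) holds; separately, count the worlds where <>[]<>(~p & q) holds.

For <>~[][](~p | ~q):
a: successors {e, f}; ~[][](~p | ~q) there: e:T, f:T. ✓
b: successors {b, d}; ~[][](~p | ~q) there: b:F, d:T. ✓
c: successors {c, e}; ~[][](~p | ~q) there: c:T, e:T. ✓
d: successors {a, e}; ~[][](~p | ~q) there: a:T, e:T. ✓
e: successors {a, b, c}; ~[][](~p | ~q) there: a:T, b:F, c:T. ✓
f: successors {b, c, e, f}; ~[][](~p | ~q) there: b:F, c:T, e:T, f:T. ✓
g: successors {c, d, e, f}; ~[][](~p | ~q) there: c:T, d:T, e:T, f:T. ✓
— 7 worlds.
For <>[]<>(~p & q):
a: successors {e, f}; []<>(~p & q) there: e:F, f:F. ✗
b: successors {b, d}; []<>(~p & q) there: b:T, d:F. ✓
c: successors {c, e}; []<>(~p & q) there: c:F, e:F. ✗
d: successors {a, e}; []<>(~p & q) there: a:F, e:F. ✗
e: successors {a, b, c}; []<>(~p & q) there: a:F, b:T, c:F. ✓
f: successors {b, c, e, f}; []<>(~p & q) there: b:T, c:F, e:F, f:F. ✓
g: successors {c, d, e, f}; []<>(~p & q) there: c:F, d:F, e:F, f:F. ✗
— 3 worlds.

7 and 3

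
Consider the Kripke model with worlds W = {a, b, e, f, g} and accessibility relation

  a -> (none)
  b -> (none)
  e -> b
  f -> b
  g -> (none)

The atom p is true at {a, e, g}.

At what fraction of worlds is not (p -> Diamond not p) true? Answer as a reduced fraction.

2/5

a: p -> Diamond not p is F. ✓
b: p -> Diamond not p is T. ✗
e: p -> Diamond not p is T. ✗
f: p -> Diamond not p is T. ✗
g: p -> Diamond not p is F. ✓
That's 2 of 5 worlds, so 2/5.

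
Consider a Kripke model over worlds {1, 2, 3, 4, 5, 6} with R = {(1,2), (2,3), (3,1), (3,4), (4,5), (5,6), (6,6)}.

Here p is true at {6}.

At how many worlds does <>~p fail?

1: successors {2}; ~p there: 2:T. ✓
2: successors {3}; ~p there: 3:T. ✓
3: successors {1, 4}; ~p there: 1:T, 4:T. ✓
4: successors {5}; ~p there: 5:T. ✓
5: successors {6}; ~p there: 6:F. ✗
6: successors {6}; ~p there: 6:F. ✗
Satisfying worlds: {1, 2, 3, 4}.
So <>~p fails at the other 2 worlds.

2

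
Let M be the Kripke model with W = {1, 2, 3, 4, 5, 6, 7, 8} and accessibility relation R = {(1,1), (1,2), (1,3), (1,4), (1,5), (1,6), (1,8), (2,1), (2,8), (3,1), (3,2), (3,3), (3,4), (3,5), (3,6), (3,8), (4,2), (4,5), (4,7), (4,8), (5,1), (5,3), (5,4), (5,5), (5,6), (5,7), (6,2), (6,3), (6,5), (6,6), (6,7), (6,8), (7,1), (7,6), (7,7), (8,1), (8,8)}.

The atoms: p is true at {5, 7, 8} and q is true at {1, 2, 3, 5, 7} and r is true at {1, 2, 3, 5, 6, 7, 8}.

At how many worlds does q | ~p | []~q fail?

1

1: q | ~p is T, []~q is F. ✓
2: q | ~p is T, []~q is F. ✓
3: q | ~p is T, []~q is F. ✓
4: q | ~p is T, []~q is F. ✓
5: q | ~p is T, []~q is F. ✓
6: q | ~p is T, []~q is F. ✓
7: q | ~p is T, []~q is F. ✓
8: q | ~p is F, []~q is F. ✗
Satisfying worlds: {1, 2, 3, 4, 5, 6, 7}.
So q | ~p | []~q fails at the other 1 world.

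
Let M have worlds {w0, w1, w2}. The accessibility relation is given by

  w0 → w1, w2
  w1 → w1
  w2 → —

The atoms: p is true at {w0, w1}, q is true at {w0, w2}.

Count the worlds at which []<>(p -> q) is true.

w0: successors {w1, w2}; <>(p -> q) there: w1:F, w2:F. ✗
w1: successors {w1}; <>(p -> q) there: w1:F. ✗
w2: no successors, so []<>(p -> q) holds vacuously. ✓
Satisfying worlds: {w2}.

1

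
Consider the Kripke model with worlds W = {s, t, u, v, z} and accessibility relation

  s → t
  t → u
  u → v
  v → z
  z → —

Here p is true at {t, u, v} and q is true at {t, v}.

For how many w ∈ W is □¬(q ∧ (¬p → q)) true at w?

3

s: successors {t}; ¬(q ∧ (¬p → q)) there: t:F. ✗
t: successors {u}; ¬(q ∧ (¬p → q)) there: u:T. ✓
u: successors {v}; ¬(q ∧ (¬p → q)) there: v:F. ✗
v: successors {z}; ¬(q ∧ (¬p → q)) there: z:T. ✓
z: no successors, so □¬(q ∧ (¬p → q)) holds vacuously. ✓
Satisfying worlds: {t, v, z}.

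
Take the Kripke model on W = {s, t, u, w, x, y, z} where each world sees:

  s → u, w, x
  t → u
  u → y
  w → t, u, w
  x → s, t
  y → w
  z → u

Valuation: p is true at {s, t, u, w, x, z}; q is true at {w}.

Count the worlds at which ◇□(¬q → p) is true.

5

s: successors {u, w, x}; □(¬q → p) there: u:F, w:T, x:T. ✓
t: successors {u}; □(¬q → p) there: u:F. ✗
u: successors {y}; □(¬q → p) there: y:T. ✓
w: successors {t, u, w}; □(¬q → p) there: t:T, u:F, w:T. ✓
x: successors {s, t}; □(¬q → p) there: s:T, t:T. ✓
y: successors {w}; □(¬q → p) there: w:T. ✓
z: successors {u}; □(¬q → p) there: u:F. ✗
Satisfying worlds: {s, u, w, x, y}.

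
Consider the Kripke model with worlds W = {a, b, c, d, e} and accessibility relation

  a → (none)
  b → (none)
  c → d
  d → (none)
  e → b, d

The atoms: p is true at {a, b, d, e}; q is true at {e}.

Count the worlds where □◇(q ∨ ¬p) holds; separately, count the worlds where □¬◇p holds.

3 and 5

For □◇(q ∨ ¬p):
a: no successors, so □◇(q ∨ ¬p) holds vacuously. ✓
b: no successors, so □◇(q ∨ ¬p) holds vacuously. ✓
c: successors {d}; ◇(q ∨ ¬p) there: d:F. ✗
d: no successors, so □◇(q ∨ ¬p) holds vacuously. ✓
e: successors {b, d}; ◇(q ∨ ¬p) there: b:F, d:F. ✗
— 3 worlds.
For □¬◇p:
a: no successors, so □¬◇p holds vacuously. ✓
b: no successors, so □¬◇p holds vacuously. ✓
c: successors {d}; ¬◇p there: d:T. ✓
d: no successors, so □¬◇p holds vacuously. ✓
e: successors {b, d}; ¬◇p there: b:T, d:T. ✓
— 5 worlds.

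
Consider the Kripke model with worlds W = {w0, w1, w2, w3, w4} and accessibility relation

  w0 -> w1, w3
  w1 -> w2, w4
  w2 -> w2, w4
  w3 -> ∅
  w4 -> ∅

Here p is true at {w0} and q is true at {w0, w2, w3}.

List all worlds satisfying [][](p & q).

{w3, w4}

w0: successors {w1, w3}; [](p & q) there: w1:F, w3:T. ✗
w1: successors {w2, w4}; [](p & q) there: w2:F, w4:T. ✗
w2: successors {w2, w4}; [](p & q) there: w2:F, w4:T. ✗
w3: no successors, so [][](p & q) holds vacuously. ✓
w4: no successors, so [][](p & q) holds vacuously. ✓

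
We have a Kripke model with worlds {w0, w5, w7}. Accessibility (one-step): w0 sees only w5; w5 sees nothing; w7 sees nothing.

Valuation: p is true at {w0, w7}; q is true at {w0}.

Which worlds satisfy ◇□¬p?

{w0}

w0: successors {w5}; □¬p there: w5:T. ✓
w5: no successors, so ◇□¬p fails. ✗
w7: no successors, so ◇□¬p fails. ✗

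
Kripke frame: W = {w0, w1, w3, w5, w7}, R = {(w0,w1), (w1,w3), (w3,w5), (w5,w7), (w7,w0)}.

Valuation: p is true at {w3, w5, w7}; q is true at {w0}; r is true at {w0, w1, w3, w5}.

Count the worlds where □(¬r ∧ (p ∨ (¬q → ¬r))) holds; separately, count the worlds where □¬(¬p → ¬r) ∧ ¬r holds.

For □(¬r ∧ (p ∨ (¬q → ¬r))):
w0: successors {w1}; ¬r ∧ (p ∨ (¬q → ¬r)) there: w1:F. ✗
w1: successors {w3}; ¬r ∧ (p ∨ (¬q → ¬r)) there: w3:F. ✗
w3: successors {w5}; ¬r ∧ (p ∨ (¬q → ¬r)) there: w5:F. ✗
w5: successors {w7}; ¬r ∧ (p ∨ (¬q → ¬r)) there: w7:T. ✓
w7: successors {w0}; ¬r ∧ (p ∨ (¬q → ¬r)) there: w0:F. ✗
— 1 world.
For □¬(¬p → ¬r) ∧ ¬r:
w0: □¬(¬p → ¬r) is T, ¬r is F. ✗
w1: □¬(¬p → ¬r) is F, ¬r is F. ✗
w3: □¬(¬p → ¬r) is F, ¬r is F. ✗
w5: □¬(¬p → ¬r) is F, ¬r is F. ✗
w7: □¬(¬p → ¬r) is T, ¬r is T. ✓
— 1 world.

1 and 1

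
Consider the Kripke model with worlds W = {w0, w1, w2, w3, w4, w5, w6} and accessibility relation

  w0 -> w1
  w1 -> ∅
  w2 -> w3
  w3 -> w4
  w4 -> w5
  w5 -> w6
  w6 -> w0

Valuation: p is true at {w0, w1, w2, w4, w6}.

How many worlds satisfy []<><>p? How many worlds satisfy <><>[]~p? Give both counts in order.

For []<><>p:
w0: successors {w1}; <><>p there: w1:F. ✗
w1: no successors, so []<><>p holds vacuously. ✓
w2: successors {w3}; <><>p there: w3:F. ✗
w3: successors {w4}; <><>p there: w4:T. ✓
w4: successors {w5}; <><>p there: w5:T. ✓
w5: successors {w6}; <><>p there: w6:T. ✓
w6: successors {w0}; <><>p there: w0:F. ✗
— 4 worlds.
For <><>[]~p:
w0: successors {w1}; <>[]~p there: w1:F. ✗
w1: no successors, so <><>[]~p fails. ✗
w2: successors {w3}; <>[]~p there: w3:T. ✓
w3: successors {w4}; <>[]~p there: w4:F. ✗
w4: successors {w5}; <>[]~p there: w5:F. ✗
w5: successors {w6}; <>[]~p there: w6:F. ✗
w6: successors {w0}; <>[]~p there: w0:T. ✓
— 2 worlds.

4 and 2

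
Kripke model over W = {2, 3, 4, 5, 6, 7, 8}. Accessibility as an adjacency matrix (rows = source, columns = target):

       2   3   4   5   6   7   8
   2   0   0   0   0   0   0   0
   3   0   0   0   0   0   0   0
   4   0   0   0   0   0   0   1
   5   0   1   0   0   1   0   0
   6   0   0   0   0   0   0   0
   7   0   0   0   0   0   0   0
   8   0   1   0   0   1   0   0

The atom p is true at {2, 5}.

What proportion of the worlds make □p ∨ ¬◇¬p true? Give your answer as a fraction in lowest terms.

2: □p is T, ¬◇¬p is T. ✓
3: □p is T, ¬◇¬p is T. ✓
4: □p is F, ¬◇¬p is F. ✗
5: □p is F, ¬◇¬p is F. ✗
6: □p is T, ¬◇¬p is T. ✓
7: □p is T, ¬◇¬p is T. ✓
8: □p is F, ¬◇¬p is F. ✗
That's 4 of 7 worlds, so 4/7.

4/7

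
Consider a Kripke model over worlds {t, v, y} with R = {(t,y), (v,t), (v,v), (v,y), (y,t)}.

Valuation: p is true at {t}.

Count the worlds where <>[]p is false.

t: successors {y}; []p there: y:T. ✓
v: successors {t, v, y}; []p there: t:F, v:F, y:T. ✓
y: successors {t}; []p there: t:F. ✗
Satisfying worlds: {t, v}.
So <>[]p fails at the other 1 world.

1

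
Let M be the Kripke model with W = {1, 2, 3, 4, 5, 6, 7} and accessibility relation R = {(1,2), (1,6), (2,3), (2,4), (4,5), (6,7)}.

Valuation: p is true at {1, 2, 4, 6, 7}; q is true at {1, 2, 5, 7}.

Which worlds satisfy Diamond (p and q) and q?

1: Diamond (p and q) is T, q is T. ✓
2: Diamond (p and q) is F, q is T. ✗
3: Diamond (p and q) is F, q is F. ✗
4: Diamond (p and q) is F, q is F. ✗
5: Diamond (p and q) is F, q is T. ✗
6: Diamond (p and q) is T, q is F. ✗
7: Diamond (p and q) is F, q is T. ✗

{1}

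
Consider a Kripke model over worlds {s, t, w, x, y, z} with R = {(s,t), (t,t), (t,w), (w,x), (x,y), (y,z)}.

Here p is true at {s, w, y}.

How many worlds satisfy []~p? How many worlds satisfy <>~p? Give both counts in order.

For []~p:
s: successors {t}; ~p there: t:T. ✓
t: successors {t, w}; ~p there: t:T, w:F. ✗
w: successors {x}; ~p there: x:T. ✓
x: successors {y}; ~p there: y:F. ✗
y: successors {z}; ~p there: z:T. ✓
z: no successors, so []~p holds vacuously. ✓
— 4 worlds.
For <>~p:
s: successors {t}; ~p there: t:T. ✓
t: successors {t, w}; ~p there: t:T, w:F. ✓
w: successors {x}; ~p there: x:T. ✓
x: successors {y}; ~p there: y:F. ✗
y: successors {z}; ~p there: z:T. ✓
z: no successors, so <>~p fails. ✗
— 4 worlds.

4 and 4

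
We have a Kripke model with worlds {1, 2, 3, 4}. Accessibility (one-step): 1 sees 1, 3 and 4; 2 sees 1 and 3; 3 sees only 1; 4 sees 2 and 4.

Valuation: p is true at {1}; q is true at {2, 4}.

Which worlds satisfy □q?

{4}

1: successors {1, 3, 4}; q there: 1:F, 3:F, 4:T. ✗
2: successors {1, 3}; q there: 1:F, 3:F. ✗
3: successors {1}; q there: 1:F. ✗
4: successors {2, 4}; q there: 2:T, 4:T. ✓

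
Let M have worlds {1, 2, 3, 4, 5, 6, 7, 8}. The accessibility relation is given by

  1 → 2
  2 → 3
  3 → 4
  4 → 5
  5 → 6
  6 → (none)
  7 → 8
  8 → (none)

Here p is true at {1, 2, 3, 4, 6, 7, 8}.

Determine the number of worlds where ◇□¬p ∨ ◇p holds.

1: ◇□¬p is F, ◇p is T. ✓
2: ◇□¬p is F, ◇p is T. ✓
3: ◇□¬p is T, ◇p is T. ✓
4: ◇□¬p is F, ◇p is F. ✗
5: ◇□¬p is T, ◇p is T. ✓
6: ◇□¬p is F, ◇p is F. ✗
7: ◇□¬p is T, ◇p is T. ✓
8: ◇□¬p is F, ◇p is F. ✗
Satisfying worlds: {1, 2, 3, 5, 7}.

5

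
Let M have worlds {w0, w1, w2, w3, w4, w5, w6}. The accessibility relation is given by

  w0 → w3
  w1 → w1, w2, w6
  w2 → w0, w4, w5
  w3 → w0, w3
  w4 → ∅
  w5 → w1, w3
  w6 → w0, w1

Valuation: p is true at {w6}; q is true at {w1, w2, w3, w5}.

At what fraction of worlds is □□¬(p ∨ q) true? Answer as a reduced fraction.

1/7

w0: successors {w3}; □¬(p ∨ q) there: w3:F. ✗
w1: successors {w1, w2, w6}; □¬(p ∨ q) there: w1:F, w2:F, w6:F. ✗
w2: successors {w0, w4, w5}; □¬(p ∨ q) there: w0:F, w4:T, w5:F. ✗
w3: successors {w0, w3}; □¬(p ∨ q) there: w0:F, w3:F. ✗
w4: no successors, so □□¬(p ∨ q) holds vacuously. ✓
w5: successors {w1, w3}; □¬(p ∨ q) there: w1:F, w3:F. ✗
w6: successors {w0, w1}; □¬(p ∨ q) there: w0:F, w1:F. ✗
That's 1 of 7 worlds, so 1/7.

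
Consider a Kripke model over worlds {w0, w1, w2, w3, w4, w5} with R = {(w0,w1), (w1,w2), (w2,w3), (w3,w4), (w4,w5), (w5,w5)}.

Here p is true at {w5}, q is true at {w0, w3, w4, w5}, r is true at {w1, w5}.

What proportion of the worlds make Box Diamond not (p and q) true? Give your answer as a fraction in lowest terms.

w0: successors {w1}; Diamond not (p and q) there: w1:T. ✓
w1: successors {w2}; Diamond not (p and q) there: w2:T. ✓
w2: successors {w3}; Diamond not (p and q) there: w3:T. ✓
w3: successors {w4}; Diamond not (p and q) there: w4:F. ✗
w4: successors {w5}; Diamond not (p and q) there: w5:F. ✗
w5: successors {w5}; Diamond not (p and q) there: w5:F. ✗
That's 3 of 6 worlds, so 3/6 = 1/2.

1/2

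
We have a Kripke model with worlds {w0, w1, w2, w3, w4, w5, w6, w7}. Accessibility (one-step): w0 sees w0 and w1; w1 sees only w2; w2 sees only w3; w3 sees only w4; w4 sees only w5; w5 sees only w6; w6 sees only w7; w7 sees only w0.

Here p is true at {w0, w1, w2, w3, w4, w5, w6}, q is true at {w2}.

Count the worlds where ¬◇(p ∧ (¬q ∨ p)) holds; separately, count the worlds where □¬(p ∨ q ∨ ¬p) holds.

1 and 0

For ¬◇(p ∧ (¬q ∨ p)):
w0: ◇(p ∧ (¬q ∨ p)) is T. ✗
w1: ◇(p ∧ (¬q ∨ p)) is T. ✗
w2: ◇(p ∧ (¬q ∨ p)) is T. ✗
w3: ◇(p ∧ (¬q ∨ p)) is T. ✗
w4: ◇(p ∧ (¬q ∨ p)) is T. ✗
w5: ◇(p ∧ (¬q ∨ p)) is T. ✗
w6: ◇(p ∧ (¬q ∨ p)) is F. ✓
w7: ◇(p ∧ (¬q ∨ p)) is T. ✗
— 1 world.
For □¬(p ∨ q ∨ ¬p):
w0: successors {w0, w1}; ¬(p ∨ q ∨ ¬p) there: w0:F, w1:F. ✗
w1: successors {w2}; ¬(p ∨ q ∨ ¬p) there: w2:F. ✗
w2: successors {w3}; ¬(p ∨ q ∨ ¬p) there: w3:F. ✗
w3: successors {w4}; ¬(p ∨ q ∨ ¬p) there: w4:F. ✗
w4: successors {w5}; ¬(p ∨ q ∨ ¬p) there: w5:F. ✗
w5: successors {w6}; ¬(p ∨ q ∨ ¬p) there: w6:F. ✗
w6: successors {w7}; ¬(p ∨ q ∨ ¬p) there: w7:F. ✗
w7: successors {w0}; ¬(p ∨ q ∨ ¬p) there: w0:F. ✗
— 0 worlds.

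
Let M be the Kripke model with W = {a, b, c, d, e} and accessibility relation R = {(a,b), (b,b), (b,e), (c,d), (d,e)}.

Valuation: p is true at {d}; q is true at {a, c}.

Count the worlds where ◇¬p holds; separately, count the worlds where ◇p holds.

3 and 1

For ◇¬p:
a: successors {b}; ¬p there: b:T. ✓
b: successors {b, e}; ¬p there: b:T, e:T. ✓
c: successors {d}; ¬p there: d:F. ✗
d: successors {e}; ¬p there: e:T. ✓
e: no successors, so ◇¬p fails. ✗
— 3 worlds.
For ◇p:
a: successors {b}; p there: b:F. ✗
b: successors {b, e}; p there: b:F, e:F. ✗
c: successors {d}; p there: d:T. ✓
d: successors {e}; p there: e:F. ✗
e: no successors, so ◇p fails. ✗
— 1 world.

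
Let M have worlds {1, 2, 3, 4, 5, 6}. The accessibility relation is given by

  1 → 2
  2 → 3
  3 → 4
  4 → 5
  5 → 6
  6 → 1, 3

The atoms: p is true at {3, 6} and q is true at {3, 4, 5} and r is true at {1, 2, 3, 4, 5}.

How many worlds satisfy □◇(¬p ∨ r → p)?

3

1: successors {2}; ◇(¬p ∨ r → p) there: 2:T. ✓
2: successors {3}; ◇(¬p ∨ r → p) there: 3:F. ✗
3: successors {4}; ◇(¬p ∨ r → p) there: 4:F. ✗
4: successors {5}; ◇(¬p ∨ r → p) there: 5:T. ✓
5: successors {6}; ◇(¬p ∨ r → p) there: 6:T. ✓
6: successors {1, 3}; ◇(¬p ∨ r → p) there: 1:F, 3:F. ✗
Satisfying worlds: {1, 4, 5}.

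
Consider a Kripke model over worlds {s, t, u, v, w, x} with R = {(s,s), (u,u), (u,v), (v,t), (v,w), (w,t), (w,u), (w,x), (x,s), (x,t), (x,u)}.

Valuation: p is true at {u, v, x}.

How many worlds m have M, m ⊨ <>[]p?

s: successors {s}; []p there: s:F. ✗
t: no successors, so <>[]p fails. ✗
u: successors {u, v}; []p there: u:T, v:F. ✓
v: successors {t, w}; []p there: t:T, w:F. ✓
w: successors {t, u, x}; []p there: t:T, u:T, x:F. ✓
x: successors {s, t, u}; []p there: s:F, t:T, u:T. ✓
Satisfying worlds: {u, v, w, x}.

4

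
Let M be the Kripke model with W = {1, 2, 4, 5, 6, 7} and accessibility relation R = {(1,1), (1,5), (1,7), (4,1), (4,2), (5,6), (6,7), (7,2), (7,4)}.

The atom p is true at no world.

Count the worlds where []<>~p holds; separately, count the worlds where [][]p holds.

For []<>~p:
1: successors {1, 5, 7}; <>~p there: 1:T, 5:T, 7:T. ✓
2: no successors, so []<>~p holds vacuously. ✓
4: successors {1, 2}; <>~p there: 1:T, 2:F. ✗
5: successors {6}; <>~p there: 6:T. ✓
6: successors {7}; <>~p there: 7:T. ✓
7: successors {2, 4}; <>~p there: 2:F, 4:T. ✗
— 4 worlds.
For [][]p:
1: successors {1, 5, 7}; []p there: 1:F, 5:F, 7:F. ✗
2: no successors, so [][]p holds vacuously. ✓
4: successors {1, 2}; []p there: 1:F, 2:T. ✗
5: successors {6}; []p there: 6:F. ✗
6: successors {7}; []p there: 7:F. ✗
7: successors {2, 4}; []p there: 2:T, 4:F. ✗
— 1 world.

4 and 1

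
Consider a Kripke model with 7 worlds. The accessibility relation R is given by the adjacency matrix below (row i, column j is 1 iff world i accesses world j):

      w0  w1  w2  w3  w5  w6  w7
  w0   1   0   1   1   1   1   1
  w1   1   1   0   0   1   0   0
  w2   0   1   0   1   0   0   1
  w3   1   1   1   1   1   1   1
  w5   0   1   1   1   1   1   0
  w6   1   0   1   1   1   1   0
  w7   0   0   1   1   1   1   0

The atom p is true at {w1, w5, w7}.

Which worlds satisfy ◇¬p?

w0: successors {w0, w2, w3, w5, w6, w7}; ¬p there: w0:T, w2:T, w3:T, w5:F, w6:T, w7:F. ✓
w1: successors {w0, w1, w5}; ¬p there: w0:T, w1:F, w5:F. ✓
w2: successors {w1, w3, w7}; ¬p there: w1:F, w3:T, w7:F. ✓
w3: successors {w0, w1, w2, w3, w5, w6, w7}; ¬p there: w0:T, w1:F, w2:T, w3:T, w5:F, w6:T, w7:F. ✓
w5: successors {w1, w2, w3, w5, w6}; ¬p there: w1:F, w2:T, w3:T, w5:F, w6:T. ✓
w6: successors {w0, w2, w3, w5, w6}; ¬p there: w0:T, w2:T, w3:T, w5:F, w6:T. ✓
w7: successors {w2, w3, w5, w6}; ¬p there: w2:T, w3:T, w5:F, w6:T. ✓

{w0, w1, w2, w3, w5, w6, w7}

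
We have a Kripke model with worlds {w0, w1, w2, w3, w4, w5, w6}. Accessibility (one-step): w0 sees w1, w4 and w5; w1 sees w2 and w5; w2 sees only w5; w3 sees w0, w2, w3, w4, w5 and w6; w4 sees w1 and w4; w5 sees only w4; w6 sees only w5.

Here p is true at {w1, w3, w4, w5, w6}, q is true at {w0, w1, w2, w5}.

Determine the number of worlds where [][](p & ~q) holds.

2

w0: successors {w1, w4, w5}; [](p & ~q) there: w1:F, w4:F, w5:T. ✗
w1: successors {w2, w5}; [](p & ~q) there: w2:F, w5:T. ✗
w2: successors {w5}; [](p & ~q) there: w5:T. ✓
w3: successors {w0, w2, w3, w4, w5, w6}; [](p & ~q) there: w0:F, w2:F, w3:F, w4:F, w5:T, w6:F. ✗
w4: successors {w1, w4}; [](p & ~q) there: w1:F, w4:F. ✗
w5: successors {w4}; [](p & ~q) there: w4:F. ✗
w6: successors {w5}; [](p & ~q) there: w5:T. ✓
Satisfying worlds: {w2, w6}.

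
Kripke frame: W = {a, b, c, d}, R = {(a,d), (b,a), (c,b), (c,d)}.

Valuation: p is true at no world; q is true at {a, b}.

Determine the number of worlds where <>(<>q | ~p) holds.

3

a: successors {d}; <>q | ~p there: d:T. ✓
b: successors {a}; <>q | ~p there: a:T. ✓
c: successors {b, d}; <>q | ~p there: b:T, d:T. ✓
d: no successors, so <>(<>q | ~p) fails. ✗
Satisfying worlds: {a, b, c}.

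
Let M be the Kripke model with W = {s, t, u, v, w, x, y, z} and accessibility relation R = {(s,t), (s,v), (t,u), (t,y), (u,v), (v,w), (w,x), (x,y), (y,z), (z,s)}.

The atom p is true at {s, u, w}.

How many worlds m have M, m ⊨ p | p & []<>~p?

s: p is T, p & []<>~p is F. ✓
t: p is F, p & []<>~p is F. ✗
u: p is T, p & []<>~p is F. ✓
v: p is F, p & []<>~p is F. ✗
w: p is T, p & []<>~p is T. ✓
x: p is F, p & []<>~p is F. ✗
y: p is F, p & []<>~p is F. ✗
z: p is F, p & []<>~p is F. ✗
Satisfying worlds: {s, u, w}.

3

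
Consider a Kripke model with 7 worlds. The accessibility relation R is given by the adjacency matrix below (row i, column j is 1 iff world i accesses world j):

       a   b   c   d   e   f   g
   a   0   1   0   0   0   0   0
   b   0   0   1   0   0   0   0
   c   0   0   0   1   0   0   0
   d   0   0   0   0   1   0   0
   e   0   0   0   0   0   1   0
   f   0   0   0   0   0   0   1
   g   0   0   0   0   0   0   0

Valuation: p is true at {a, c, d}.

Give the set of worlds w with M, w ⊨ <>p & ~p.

{b}

a: <>p is F, ~p is F. ✗
b: <>p is T, ~p is T. ✓
c: <>p is T, ~p is F. ✗
d: <>p is F, ~p is F. ✗
e: <>p is F, ~p is T. ✗
f: <>p is F, ~p is T. ✗
g: <>p is F, ~p is T. ✗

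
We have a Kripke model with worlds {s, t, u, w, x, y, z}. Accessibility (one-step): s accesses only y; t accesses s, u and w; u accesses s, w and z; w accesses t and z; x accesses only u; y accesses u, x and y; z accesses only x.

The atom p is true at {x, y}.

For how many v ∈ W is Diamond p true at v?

3

s: successors {y}; p there: y:T. ✓
t: successors {s, u, w}; p there: s:F, u:F, w:F. ✗
u: successors {s, w, z}; p there: s:F, w:F, z:F. ✗
w: successors {t, z}; p there: t:F, z:F. ✗
x: successors {u}; p there: u:F. ✗
y: successors {u, x, y}; p there: u:F, x:T, y:T. ✓
z: successors {x}; p there: x:T. ✓
Satisfying worlds: {s, y, z}.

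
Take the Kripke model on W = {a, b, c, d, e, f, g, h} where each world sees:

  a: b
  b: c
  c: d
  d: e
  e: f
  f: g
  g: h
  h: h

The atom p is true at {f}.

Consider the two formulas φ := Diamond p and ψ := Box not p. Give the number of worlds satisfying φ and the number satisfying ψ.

For Diamond p:
a: successors {b}; p there: b:F. ✗
b: successors {c}; p there: c:F. ✗
c: successors {d}; p there: d:F. ✗
d: successors {e}; p there: e:F. ✗
e: successors {f}; p there: f:T. ✓
f: successors {g}; p there: g:F. ✗
g: successors {h}; p there: h:F. ✗
h: successors {h}; p there: h:F. ✗
— 1 world.
For Box not p:
a: successors {b}; not p there: b:T. ✓
b: successors {c}; not p there: c:T. ✓
c: successors {d}; not p there: d:T. ✓
d: successors {e}; not p there: e:T. ✓
e: successors {f}; not p there: f:F. ✗
f: successors {g}; not p there: g:T. ✓
g: successors {h}; not p there: h:T. ✓
h: successors {h}; not p there: h:T. ✓
— 7 worlds.

1 and 7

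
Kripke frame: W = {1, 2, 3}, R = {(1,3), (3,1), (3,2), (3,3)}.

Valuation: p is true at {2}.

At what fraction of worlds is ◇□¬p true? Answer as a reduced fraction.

1: successors {3}; □¬p there: 3:F. ✗
2: no successors, so ◇□¬p fails. ✗
3: successors {1, 2, 3}; □¬p there: 1:T, 2:T, 3:F. ✓
That's 1 of 3 worlds, so 1/3.

1/3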